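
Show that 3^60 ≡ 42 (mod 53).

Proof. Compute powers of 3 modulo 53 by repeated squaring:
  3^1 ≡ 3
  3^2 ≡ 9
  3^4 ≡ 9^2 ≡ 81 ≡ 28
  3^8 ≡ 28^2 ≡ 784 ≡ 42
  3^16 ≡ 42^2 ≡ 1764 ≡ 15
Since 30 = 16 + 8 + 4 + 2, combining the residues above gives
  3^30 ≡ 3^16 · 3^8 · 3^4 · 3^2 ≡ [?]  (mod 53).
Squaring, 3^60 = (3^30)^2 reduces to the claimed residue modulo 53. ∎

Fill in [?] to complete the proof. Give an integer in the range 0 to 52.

Multiply the listed residues: 15 · 42 · 28 · 9 = 630 → 17640 → 158760.
Reducing modulo 53: 158760 = 2995·53 + 25, so 3^30 ≡ 25.

25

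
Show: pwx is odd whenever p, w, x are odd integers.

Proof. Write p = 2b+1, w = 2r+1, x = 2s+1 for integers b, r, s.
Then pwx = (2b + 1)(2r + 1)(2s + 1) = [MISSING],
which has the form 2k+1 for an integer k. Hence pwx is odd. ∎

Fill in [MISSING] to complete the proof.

2(4brs + 2br + 2bs + b + 2rs + r + s) + 1

Expanding: (2b + 1)(2r + 1)(2s + 1) = 8brs + 4br + 4bs + 2b + 4rs + 2r + 2s + 1.
Every term except the constant is even, so this is 2(4brs + 2br + 2bs + b + 2rs + r + s) + 1,
and 4brs + 2br + 2bs + b + 2rs + r + s ∈ ℤ gives the required form.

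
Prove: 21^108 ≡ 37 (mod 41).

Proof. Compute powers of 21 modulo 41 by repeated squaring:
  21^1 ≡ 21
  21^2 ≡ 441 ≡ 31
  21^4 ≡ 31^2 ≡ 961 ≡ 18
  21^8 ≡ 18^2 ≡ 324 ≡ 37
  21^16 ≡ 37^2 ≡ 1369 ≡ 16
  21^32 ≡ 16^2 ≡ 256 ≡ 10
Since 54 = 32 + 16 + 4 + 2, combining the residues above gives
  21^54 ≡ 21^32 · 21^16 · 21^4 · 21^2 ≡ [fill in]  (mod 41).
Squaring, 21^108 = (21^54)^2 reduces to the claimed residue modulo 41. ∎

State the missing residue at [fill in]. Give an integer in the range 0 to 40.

Multiply the listed residues: 10 · 16 · 18 · 31 = 160 → 2880 → 89280.
Reducing modulo 41: 89280 = 2177·41 + 23, so 21^54 ≡ 23.

23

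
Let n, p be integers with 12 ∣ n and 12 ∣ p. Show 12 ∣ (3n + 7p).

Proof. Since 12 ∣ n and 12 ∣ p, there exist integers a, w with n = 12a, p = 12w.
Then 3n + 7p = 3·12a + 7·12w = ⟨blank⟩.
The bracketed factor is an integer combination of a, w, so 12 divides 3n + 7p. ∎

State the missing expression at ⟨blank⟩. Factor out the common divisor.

12(3a + 7w)

Pull the common 12 out of every term: 3·12a + 7·12w = 12(3a + 7w).
3a + 7w is an integer, which exhibits the divisibility.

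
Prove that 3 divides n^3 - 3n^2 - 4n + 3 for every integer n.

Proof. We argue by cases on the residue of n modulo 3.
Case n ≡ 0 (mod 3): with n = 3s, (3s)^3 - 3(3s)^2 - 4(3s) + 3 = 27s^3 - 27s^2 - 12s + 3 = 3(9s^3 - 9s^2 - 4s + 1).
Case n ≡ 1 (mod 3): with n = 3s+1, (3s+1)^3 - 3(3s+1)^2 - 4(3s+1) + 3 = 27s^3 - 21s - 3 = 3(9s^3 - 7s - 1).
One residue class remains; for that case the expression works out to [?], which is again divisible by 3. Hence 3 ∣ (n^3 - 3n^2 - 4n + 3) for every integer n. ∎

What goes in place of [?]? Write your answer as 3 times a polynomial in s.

3(9s^3 + 9s^2 - 4s - 3)

Only n ≡ 2 (mod 3) is unaccounted for. Put n = 3s+2:
(3s+2)^3 - 3(3s+2)^2 - 4(3s+2) + 3 expands to 27s^3 + 27s^2 - 12s - 9,
and factoring out 3 leaves 3(9s^3 + 9s^2 - 4s - 3).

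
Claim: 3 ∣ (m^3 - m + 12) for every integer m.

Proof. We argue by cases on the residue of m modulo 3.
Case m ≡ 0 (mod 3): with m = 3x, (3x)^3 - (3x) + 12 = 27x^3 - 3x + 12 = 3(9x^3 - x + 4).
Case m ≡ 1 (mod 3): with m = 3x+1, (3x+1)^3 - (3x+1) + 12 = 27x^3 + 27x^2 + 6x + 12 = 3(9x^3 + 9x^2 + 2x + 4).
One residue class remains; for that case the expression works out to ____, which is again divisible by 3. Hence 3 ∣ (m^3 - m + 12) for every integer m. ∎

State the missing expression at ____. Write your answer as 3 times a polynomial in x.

Only m ≡ 2 (mod 3) is unaccounted for. Put m = 3x+2:
(3x+2)^3 - (3x+2) + 12 expands to 27x^3 + 54x^2 + 33x + 18,
and factoring out 3 leaves 3(9x^3 + 18x^2 + 11x + 6).

3(9x^3 + 18x^2 + 11x + 6)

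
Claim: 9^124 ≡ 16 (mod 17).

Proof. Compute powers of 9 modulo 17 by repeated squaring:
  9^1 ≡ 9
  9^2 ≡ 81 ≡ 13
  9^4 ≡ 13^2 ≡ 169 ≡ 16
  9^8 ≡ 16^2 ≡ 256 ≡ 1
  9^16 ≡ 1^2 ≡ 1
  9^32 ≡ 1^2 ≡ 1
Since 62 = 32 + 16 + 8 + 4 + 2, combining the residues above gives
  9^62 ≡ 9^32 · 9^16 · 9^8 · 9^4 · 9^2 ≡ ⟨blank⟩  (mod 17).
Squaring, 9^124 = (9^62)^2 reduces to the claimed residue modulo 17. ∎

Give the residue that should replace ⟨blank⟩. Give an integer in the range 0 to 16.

9^32 · 9^16 · 9^8 · 9^4 · 9^2 ≡ 1 · 1 · 1 · 16 · 13 = 208.
208 mod 17 = 4, so 9^62 ≡ 4 (mod 17).

4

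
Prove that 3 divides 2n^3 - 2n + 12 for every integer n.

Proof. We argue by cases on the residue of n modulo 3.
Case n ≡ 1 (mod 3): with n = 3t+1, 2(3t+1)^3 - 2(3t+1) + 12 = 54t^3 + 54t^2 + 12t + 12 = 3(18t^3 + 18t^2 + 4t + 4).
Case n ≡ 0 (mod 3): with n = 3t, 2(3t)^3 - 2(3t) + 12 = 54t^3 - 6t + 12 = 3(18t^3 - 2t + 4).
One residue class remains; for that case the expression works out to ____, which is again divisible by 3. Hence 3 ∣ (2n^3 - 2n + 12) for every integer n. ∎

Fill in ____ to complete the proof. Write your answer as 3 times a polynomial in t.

3(18t^3 + 36t^2 + 22t + 8)

The residues treated are {1, 0}, so the missing case is n ≡ 2 (mod 3); write n = 3t+2.
Then 2(3t+2)^3 - 2(3t+2) + 12 = 54t^3 + 108t^2 + 66t + 24 = 3(18t^3 + 36t^2 + 22t + 8).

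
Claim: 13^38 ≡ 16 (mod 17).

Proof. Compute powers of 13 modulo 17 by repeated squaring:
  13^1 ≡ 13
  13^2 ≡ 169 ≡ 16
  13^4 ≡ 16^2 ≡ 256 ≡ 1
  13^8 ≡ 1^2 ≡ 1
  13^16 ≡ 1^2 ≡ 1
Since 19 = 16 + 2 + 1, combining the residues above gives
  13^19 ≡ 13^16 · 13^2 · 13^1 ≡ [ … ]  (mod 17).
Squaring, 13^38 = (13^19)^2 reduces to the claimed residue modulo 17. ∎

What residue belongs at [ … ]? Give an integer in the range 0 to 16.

Multiply the listed residues: 1 · 16 · 13 = 16 → 208.
Reducing modulo 17: 208 = 12·17 + 4, so 13^19 ≡ 4.

4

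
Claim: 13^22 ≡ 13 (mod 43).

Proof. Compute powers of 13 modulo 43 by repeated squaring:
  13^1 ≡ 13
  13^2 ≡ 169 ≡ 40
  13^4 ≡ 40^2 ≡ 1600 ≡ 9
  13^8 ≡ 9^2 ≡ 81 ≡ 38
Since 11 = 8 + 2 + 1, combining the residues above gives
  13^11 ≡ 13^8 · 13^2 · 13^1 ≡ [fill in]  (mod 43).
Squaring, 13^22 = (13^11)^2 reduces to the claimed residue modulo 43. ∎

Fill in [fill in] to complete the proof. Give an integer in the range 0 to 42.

Multiply the listed residues: 38 · 40 · 13 = 1520 → 19760.
Reducing modulo 43: 19760 = 459·43 + 23, so 13^11 ≡ 23.

23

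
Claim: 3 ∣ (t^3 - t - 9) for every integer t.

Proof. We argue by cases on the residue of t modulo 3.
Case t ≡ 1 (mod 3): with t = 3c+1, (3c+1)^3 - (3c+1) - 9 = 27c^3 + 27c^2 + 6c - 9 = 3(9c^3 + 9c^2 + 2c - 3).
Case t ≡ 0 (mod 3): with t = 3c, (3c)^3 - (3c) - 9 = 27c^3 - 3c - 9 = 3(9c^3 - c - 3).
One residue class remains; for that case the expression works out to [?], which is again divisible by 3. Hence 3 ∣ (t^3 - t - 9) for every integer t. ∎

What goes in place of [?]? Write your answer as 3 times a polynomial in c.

3(9c^3 + 18c^2 + 11c - 1)

The residues treated are {1, 0}, so the missing case is t ≡ 2 (mod 3); write t = 3c+2.
Then (3c+2)^3 - (3c+2) - 9 = 27c^3 + 54c^2 + 33c - 3 = 3(9c^3 + 18c^2 + 11c - 1).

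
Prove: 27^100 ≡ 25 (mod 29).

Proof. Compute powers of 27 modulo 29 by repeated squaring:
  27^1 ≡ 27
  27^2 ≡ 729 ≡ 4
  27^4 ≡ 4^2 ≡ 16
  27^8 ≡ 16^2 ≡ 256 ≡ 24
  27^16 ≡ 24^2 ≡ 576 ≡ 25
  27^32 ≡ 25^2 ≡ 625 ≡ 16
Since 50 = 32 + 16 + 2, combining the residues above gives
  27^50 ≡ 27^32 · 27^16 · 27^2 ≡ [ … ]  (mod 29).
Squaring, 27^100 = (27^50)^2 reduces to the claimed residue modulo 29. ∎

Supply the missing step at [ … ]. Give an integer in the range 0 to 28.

27^32 · 27^16 · 27^2 ≡ 16 · 25 · 4 = 1600.
1600 mod 29 = 5, so 27^50 ≡ 5 (mod 29).

5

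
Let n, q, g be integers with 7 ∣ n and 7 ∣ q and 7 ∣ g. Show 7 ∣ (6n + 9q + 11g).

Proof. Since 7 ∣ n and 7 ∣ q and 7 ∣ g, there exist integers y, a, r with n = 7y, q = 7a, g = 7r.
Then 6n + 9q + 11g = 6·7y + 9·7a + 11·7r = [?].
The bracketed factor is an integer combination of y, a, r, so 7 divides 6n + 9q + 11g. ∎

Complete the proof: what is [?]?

Pull the common 7 out of every term: 6·7y + 9·7a + 11·7r = 7(9a + 11r + 6y).
9a + 11r + 6y is an integer, which exhibits the divisibility.

7(9a + 11r + 6y)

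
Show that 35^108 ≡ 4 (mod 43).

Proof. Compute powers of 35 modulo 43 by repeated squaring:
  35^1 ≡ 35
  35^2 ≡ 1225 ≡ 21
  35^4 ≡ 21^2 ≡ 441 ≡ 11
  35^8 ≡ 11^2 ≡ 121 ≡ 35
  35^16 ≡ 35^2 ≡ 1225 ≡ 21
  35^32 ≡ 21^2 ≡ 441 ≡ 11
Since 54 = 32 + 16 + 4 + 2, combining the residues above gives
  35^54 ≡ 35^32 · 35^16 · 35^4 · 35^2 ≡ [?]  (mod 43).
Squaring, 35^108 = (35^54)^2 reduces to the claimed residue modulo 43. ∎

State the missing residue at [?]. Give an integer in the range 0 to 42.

41

Multiply the listed residues: 11 · 21 · 11 · 21 = 231 → 2541 → 53361.
Reducing modulo 43: 53361 = 1240·43 + 41, so 35^54 ≡ 41.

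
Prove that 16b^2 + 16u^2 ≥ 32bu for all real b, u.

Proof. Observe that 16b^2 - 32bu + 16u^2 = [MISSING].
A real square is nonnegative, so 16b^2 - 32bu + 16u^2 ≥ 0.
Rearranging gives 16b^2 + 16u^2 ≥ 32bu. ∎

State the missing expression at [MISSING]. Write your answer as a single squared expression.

(4b - 4u)^2

16b^2 - 32bu + 16u^2 is a perfect-square trinomial: the outer terms are (4b)^2 and (4u)^2, and the cross term is -2·4b·4u.
So 16b^2 - 32bu + 16u^2 = (4b - 4u)^2 ≥ 0.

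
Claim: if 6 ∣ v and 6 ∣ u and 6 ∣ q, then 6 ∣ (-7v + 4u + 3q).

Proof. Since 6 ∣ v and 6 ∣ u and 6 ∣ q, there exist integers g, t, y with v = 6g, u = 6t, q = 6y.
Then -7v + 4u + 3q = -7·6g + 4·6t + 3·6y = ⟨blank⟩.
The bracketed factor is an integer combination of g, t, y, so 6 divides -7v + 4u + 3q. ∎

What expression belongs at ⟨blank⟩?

Each term has a factor of 6: -7·6g + 4·6t + 3·6y = 6·(-7g + 4t + 3y).
Since -7g + 4t + 3y is an integer, 6 ∣ (-7v + 4u + 3q).

6(-7g + 4t + 3y)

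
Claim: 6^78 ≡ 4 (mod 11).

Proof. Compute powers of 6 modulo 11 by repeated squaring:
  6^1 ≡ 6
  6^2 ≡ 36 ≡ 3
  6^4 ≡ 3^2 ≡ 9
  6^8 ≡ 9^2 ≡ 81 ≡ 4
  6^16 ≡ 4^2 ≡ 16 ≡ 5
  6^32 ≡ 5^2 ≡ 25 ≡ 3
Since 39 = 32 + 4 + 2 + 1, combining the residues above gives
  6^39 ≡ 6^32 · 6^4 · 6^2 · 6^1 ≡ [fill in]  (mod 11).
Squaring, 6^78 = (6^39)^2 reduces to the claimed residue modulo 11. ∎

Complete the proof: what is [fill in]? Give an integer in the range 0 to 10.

2

6^32 · 6^4 · 6^2 · 6^1 ≡ 3 · 9 · 3 · 6 = 486.
486 mod 11 = 2, so 6^39 ≡ 2 (mod 11).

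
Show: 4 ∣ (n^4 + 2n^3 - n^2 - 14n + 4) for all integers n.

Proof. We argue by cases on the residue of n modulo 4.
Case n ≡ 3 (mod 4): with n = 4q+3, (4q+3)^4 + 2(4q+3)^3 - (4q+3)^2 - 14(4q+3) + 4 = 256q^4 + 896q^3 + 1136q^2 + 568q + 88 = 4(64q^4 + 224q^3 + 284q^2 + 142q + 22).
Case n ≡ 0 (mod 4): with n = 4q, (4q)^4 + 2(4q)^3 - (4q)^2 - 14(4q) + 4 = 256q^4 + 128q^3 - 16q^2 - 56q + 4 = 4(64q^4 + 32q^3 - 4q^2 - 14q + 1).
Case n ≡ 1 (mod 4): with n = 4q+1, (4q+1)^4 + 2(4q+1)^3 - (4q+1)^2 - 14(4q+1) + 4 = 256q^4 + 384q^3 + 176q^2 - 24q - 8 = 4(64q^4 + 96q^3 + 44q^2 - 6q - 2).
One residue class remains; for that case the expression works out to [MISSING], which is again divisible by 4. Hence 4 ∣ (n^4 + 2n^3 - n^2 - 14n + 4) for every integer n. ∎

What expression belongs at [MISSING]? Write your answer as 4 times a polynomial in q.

4(64q^4 + 160q^3 + 140q^2 + 38q + 1)

The residues treated are {3, 0, 1}, so the missing case is n ≡ 2 (mod 4); write n = 4q+2.
Then (4q+2)^4 + 2(4q+2)^3 - (4q+2)^2 - 14(4q+2) + 4 = 256q^4 + 640q^3 + 560q^2 + 152q + 4 = 4(64q^4 + 160q^3 + 140q^2 + 38q + 1).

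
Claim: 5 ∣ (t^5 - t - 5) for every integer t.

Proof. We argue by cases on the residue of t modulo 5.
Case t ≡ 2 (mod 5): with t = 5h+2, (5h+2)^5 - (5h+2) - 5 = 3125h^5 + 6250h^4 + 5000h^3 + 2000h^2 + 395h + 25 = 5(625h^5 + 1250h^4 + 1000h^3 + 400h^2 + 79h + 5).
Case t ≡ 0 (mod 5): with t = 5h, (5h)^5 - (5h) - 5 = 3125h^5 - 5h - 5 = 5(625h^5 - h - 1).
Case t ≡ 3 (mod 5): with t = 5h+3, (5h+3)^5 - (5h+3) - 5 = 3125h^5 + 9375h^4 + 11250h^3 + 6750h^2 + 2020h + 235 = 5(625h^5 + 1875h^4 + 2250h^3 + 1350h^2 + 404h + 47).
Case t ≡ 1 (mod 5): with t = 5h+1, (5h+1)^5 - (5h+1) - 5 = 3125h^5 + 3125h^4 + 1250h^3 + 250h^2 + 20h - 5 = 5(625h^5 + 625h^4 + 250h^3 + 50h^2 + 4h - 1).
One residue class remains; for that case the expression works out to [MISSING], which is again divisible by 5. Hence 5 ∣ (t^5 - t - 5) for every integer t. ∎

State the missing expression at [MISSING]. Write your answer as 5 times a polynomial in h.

Only t ≡ 4 (mod 5) is unaccounted for. Put t = 5h+4:
(5h+4)^5 - (5h+4) - 5 expands to 3125h^5 + 12500h^4 + 20000h^3 + 16000h^2 + 6395h + 1015,
and factoring out 5 leaves 5(625h^5 + 2500h^4 + 4000h^3 + 3200h^2 + 1279h + 203).

5(625h^5 + 2500h^4 + 4000h^3 + 3200h^2 + 1279h + 203)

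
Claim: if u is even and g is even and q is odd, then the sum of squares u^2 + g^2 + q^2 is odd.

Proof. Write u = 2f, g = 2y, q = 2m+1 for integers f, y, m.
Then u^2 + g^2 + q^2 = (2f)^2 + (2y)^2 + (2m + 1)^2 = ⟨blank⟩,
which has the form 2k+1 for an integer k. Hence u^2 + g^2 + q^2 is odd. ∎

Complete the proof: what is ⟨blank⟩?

Expanding: (2f)^2 + (2y)^2 + (2m + 1)^2 = 4f^2 + 4m^2 + 4m + 4y^2 + 1.
Every term except the constant is even, so this is 2(2f^2 + 2m^2 + 2m + 2y^2) + 1,
and 2f^2 + 2m^2 + 2m + 2y^2 ∈ ℤ gives the required form.

2(2f^2 + 2m^2 + 2m + 2y^2) + 1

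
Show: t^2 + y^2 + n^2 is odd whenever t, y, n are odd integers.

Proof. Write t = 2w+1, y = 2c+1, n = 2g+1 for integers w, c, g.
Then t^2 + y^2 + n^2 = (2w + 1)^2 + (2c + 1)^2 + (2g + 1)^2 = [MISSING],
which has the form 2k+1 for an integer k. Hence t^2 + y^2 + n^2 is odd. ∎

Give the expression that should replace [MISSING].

Expanding: (2w + 1)^2 + (2c + 1)^2 + (2g + 1)^2 = 4c^2 + 4c + 4g^2 + 4g + 4w^2 + 4w + 3.
Every term except the constant is even, so this is 2(2c^2 + 2c + 2g^2 + 2g + 2w^2 + 2w + 1) + 1,
and 2c^2 + 2c + 2g^2 + 2g + 2w^2 + 2w + 1 ∈ ℤ gives the required form.

2(2c^2 + 2c + 2g^2 + 2g + 2w^2 + 2w + 1) + 1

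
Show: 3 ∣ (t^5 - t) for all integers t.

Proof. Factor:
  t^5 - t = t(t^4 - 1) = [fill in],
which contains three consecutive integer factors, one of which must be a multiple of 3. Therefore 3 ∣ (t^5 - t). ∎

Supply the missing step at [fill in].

(t - 1)t(t + 1)(t^2 + 1)

t^4 - 1 = (t^2 - 1)(t^2 + 1), and t^2 - 1 = (t-1)(t+1).
So t(t^4 - 1) = (t - 1)t(t + 1)(t^2 + 1).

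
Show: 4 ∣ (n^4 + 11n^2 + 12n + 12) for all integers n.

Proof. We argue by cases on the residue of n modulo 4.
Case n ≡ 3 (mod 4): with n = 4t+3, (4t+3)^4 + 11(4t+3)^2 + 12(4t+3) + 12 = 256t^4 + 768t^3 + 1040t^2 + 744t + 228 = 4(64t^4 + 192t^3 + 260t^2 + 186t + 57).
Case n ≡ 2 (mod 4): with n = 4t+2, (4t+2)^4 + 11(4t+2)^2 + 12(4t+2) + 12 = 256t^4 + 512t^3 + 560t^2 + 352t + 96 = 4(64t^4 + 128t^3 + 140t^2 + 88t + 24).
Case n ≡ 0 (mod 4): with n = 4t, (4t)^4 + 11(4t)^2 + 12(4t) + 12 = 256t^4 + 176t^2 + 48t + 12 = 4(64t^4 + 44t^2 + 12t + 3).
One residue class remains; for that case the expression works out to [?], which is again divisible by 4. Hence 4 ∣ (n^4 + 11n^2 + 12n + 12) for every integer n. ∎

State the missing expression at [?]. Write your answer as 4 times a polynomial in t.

4(64t^4 + 64t^3 + 68t^2 + 38t + 9)

Only n ≡ 1 (mod 4) is unaccounted for. Put n = 4t+1:
(4t+1)^4 + 11(4t+1)^2 + 12(4t+1) + 12 expands to 256t^4 + 256t^3 + 272t^2 + 152t + 36,
and factoring out 4 leaves 4(64t^4 + 64t^3 + 68t^2 + 38t + 9).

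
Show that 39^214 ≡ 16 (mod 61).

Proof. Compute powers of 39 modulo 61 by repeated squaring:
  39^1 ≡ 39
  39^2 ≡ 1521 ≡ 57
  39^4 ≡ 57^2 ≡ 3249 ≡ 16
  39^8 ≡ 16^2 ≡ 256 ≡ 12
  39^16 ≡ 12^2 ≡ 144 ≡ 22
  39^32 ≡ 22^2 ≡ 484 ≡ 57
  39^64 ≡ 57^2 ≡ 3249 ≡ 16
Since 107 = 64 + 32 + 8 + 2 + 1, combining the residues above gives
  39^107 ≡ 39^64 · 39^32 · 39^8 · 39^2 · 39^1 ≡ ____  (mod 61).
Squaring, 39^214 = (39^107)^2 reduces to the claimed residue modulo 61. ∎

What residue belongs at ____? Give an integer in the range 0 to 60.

4

Multiply the listed residues: 16 · 57 · 12 · 57 · 39 = 912 → 10944 → 623808 → 24328512.
Reducing modulo 61: 24328512 = 398828·61 + 4, so 39^107 ≡ 4.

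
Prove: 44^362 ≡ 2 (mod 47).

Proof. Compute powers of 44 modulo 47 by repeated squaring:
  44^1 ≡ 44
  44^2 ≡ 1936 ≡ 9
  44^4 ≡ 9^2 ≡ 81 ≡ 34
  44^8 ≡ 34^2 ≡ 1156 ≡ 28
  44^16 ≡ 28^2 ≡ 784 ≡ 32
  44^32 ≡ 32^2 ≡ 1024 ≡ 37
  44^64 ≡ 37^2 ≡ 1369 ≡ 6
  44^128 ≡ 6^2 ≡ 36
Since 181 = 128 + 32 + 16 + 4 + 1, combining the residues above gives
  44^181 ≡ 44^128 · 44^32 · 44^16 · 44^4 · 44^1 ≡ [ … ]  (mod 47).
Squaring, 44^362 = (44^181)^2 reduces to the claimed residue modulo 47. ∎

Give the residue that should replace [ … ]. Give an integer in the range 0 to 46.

40

Multiply the listed residues: 36 · 37 · 32 · 34 · 44 = 1332 → 42624 → 1449216 → 63765504.
Reducing modulo 47: 63765504 = 1356712·47 + 40, so 44^181 ≡ 40.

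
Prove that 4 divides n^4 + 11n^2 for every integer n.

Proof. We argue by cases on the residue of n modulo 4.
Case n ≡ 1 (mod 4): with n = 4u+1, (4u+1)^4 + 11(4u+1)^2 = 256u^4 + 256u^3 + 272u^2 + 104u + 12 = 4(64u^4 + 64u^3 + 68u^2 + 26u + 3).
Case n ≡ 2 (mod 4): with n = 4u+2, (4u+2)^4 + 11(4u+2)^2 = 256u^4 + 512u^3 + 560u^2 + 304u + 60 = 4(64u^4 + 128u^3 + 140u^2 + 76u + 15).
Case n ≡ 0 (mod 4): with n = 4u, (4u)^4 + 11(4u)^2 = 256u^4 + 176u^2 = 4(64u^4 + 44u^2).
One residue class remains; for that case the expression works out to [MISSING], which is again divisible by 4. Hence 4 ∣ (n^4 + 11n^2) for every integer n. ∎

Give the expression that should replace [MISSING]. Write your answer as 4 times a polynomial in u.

Only n ≡ 3 (mod 4) is unaccounted for. Put n = 4u+3:
(4u+3)^4 + 11(4u+3)^2 expands to 256u^4 + 768u^3 + 1040u^2 + 696u + 180,
and factoring out 4 leaves 4(64u^4 + 192u^3 + 260u^2 + 174u + 45).

4(64u^4 + 192u^3 + 260u^2 + 174u + 45)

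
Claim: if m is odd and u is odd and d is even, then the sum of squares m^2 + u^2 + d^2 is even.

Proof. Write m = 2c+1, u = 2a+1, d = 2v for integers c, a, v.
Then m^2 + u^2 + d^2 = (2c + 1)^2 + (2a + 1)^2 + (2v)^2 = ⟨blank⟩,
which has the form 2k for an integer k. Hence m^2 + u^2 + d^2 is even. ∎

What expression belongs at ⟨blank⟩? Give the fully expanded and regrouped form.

(2c + 1)^2 + (2a + 1)^2 + (2v)^2 = 4a^2 + 4a + 4c^2 + 4c + 4v^2 + 2
= 2(2a^2 + 2a + 2c^2 + 2c + 2v^2 + 1).
Since 2a^2 + 2a + 2c^2 + 2c + 2v^2 + 1 is an integer, the sum of squares is of the form 2k for an integer k.

2(2a^2 + 2a + 2c^2 + 2c + 2v^2 + 1)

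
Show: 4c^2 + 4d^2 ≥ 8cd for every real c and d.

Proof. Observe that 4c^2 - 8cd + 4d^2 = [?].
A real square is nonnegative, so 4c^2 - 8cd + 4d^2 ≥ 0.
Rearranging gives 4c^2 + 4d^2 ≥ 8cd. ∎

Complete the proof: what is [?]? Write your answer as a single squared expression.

(2c - 2d)^2

4c^2 - 8cd + 4d^2 is a perfect-square trinomial: the outer terms are (2c)^2 and (2d)^2, and the cross term is -2·2c·2d.
So 4c^2 - 8cd + 4d^2 = (2c - 2d)^2 ≥ 0.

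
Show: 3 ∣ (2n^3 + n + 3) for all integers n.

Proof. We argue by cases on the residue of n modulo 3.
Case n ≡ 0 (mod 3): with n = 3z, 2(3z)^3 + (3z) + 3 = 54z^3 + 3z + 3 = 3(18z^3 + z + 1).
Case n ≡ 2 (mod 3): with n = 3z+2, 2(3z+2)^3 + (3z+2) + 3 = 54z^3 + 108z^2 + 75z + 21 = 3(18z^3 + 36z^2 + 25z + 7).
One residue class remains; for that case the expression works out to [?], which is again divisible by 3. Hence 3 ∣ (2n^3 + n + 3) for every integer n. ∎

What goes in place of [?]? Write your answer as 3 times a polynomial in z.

Only n ≡ 1 (mod 3) is unaccounted for. Put n = 3z+1:
2(3z+1)^3 + (3z+1) + 3 expands to 54z^3 + 54z^2 + 21z + 6,
and factoring out 3 leaves 3(18z^3 + 18z^2 + 7z + 2).

3(18z^3 + 18z^2 + 7z + 2)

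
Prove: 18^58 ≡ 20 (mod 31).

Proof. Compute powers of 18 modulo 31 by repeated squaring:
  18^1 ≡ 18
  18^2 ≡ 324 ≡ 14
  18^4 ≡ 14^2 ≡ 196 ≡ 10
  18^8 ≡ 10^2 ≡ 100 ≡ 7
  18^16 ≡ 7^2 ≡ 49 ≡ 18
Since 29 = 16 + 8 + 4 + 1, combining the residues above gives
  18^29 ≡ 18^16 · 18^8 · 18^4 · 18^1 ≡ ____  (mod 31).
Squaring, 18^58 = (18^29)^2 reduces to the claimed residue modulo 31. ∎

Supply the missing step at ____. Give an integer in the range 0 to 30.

19

18^16 · 18^8 · 18^4 · 18^1 ≡ 18 · 7 · 10 · 18 = 22680.
22680 mod 31 = 19, so 18^29 ≡ 19 (mod 31).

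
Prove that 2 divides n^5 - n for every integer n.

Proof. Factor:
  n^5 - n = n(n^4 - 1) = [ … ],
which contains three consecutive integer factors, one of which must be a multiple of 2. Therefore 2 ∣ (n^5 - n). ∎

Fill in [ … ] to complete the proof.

(n - 1)n(n + 1)(n^2 + 1)

n^4 - 1 = (n^2 - 1)(n^2 + 1), and n^2 - 1 = (n-1)(n+1).
So n(n^4 - 1) = (n - 1)n(n + 1)(n^2 + 1).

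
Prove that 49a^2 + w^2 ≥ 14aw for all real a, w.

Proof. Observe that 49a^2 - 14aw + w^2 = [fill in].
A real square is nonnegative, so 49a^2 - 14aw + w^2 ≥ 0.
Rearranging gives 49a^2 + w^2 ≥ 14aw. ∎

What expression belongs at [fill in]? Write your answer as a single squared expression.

(7a - w)^2

The leading and trailing coefficients are 7^2 and 1^2, and 14 = 2·7·1, so the trinomial is (7a - w)^2.
Hence 49a^2 - 14aw + w^2 ≥ 0.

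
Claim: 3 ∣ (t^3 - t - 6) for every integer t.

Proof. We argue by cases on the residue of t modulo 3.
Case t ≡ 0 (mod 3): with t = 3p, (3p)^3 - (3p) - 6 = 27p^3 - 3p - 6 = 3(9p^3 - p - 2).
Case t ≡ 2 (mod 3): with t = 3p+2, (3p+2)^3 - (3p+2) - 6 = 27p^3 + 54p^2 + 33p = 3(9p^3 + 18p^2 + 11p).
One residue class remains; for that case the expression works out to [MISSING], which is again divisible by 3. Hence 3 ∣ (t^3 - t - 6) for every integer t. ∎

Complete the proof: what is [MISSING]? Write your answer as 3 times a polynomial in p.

Only t ≡ 1 (mod 3) is unaccounted for. Put t = 3p+1:
(3p+1)^3 - (3p+1) - 6 expands to 27p^3 + 27p^2 + 6p - 6,
and factoring out 3 leaves 3(9p^3 + 9p^2 + 2p - 2).

3(9p^3 + 9p^2 + 2p - 2)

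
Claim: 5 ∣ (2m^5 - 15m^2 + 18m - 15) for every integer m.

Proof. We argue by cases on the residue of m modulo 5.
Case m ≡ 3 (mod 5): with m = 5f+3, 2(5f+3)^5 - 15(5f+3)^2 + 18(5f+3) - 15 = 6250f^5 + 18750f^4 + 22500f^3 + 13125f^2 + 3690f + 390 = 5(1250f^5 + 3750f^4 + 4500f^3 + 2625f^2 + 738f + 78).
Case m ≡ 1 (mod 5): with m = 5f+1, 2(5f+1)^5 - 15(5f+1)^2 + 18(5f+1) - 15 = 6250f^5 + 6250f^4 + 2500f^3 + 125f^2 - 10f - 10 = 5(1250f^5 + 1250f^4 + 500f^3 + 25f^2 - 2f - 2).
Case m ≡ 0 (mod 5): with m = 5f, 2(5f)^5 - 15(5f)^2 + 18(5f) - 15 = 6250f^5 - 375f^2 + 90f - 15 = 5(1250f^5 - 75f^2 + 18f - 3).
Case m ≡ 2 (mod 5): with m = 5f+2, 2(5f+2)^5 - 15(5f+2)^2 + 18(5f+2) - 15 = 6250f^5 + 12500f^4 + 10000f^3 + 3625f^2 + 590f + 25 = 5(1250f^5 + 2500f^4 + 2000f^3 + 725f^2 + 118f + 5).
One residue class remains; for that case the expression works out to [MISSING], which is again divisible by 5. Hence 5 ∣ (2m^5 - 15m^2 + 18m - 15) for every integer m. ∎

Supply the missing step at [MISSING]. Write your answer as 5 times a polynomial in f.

Only m ≡ 4 (mod 5) is unaccounted for. Put m = 5f+4:
2(5f+4)^5 - 15(5f+4)^2 + 18(5f+4) - 15 expands to 6250f^5 + 25000f^4 + 40000f^3 + 31625f^2 + 12290f + 1865,
and factoring out 5 leaves 5(1250f^5 + 5000f^4 + 8000f^3 + 6325f^2 + 2458f + 373).

5(1250f^5 + 5000f^4 + 8000f^3 + 6325f^2 + 2458f + 373)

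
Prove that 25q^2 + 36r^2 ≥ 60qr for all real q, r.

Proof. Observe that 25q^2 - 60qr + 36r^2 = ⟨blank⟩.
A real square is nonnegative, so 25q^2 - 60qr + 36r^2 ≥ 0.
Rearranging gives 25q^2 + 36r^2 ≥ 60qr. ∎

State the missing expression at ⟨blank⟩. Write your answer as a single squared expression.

The leading and trailing coefficients are 5^2 and 6^2, and 60 = 2·5·6, so the trinomial is (5q - 6r)^2.
Hence 25q^2 - 60qr + 36r^2 ≥ 0.

(5q - 6r)^2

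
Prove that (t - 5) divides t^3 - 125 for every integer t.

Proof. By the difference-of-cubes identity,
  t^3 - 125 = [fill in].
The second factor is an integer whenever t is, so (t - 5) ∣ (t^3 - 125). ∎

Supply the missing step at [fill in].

a^3 - b^3 = (a - b)(a^2 + ab + b^2). With a = t, b = 5:
t^3 - 125 = (t - 5)(t^2 + 5t + 25).

(t - 5)(t^2 + 5t + 25)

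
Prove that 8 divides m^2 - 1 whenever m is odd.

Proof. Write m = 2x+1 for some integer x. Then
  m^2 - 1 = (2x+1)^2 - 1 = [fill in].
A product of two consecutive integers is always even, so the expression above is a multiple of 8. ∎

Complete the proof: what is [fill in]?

4x(x + 1)

(2x+1)^2 - 1 = 4x^2 + 4x + 1 - 1 = 4x^2 + 4x = 4x(x+1).
Since x and x+1 are consecutive, x(x+1) is even, and 4·(even) is a multiple of 8.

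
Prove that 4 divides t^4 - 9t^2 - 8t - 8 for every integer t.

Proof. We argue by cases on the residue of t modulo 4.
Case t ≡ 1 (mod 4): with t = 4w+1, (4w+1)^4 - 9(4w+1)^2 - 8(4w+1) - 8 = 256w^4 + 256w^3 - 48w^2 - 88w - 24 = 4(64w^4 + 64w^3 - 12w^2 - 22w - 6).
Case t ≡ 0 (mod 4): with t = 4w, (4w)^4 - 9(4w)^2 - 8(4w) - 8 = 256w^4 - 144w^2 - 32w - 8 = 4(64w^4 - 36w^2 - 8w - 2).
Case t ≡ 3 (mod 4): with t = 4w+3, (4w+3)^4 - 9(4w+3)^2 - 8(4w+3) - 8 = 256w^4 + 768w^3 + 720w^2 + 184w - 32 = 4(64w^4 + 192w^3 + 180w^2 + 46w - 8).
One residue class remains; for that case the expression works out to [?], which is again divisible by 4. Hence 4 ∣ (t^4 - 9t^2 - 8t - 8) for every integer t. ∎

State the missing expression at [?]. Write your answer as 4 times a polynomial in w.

4(64w^4 + 128w^3 + 60w^2 - 12w - 11)

The residues treated are {1, 0, 3}, so the missing case is t ≡ 2 (mod 4); write t = 4w+2.
Then (4w+2)^4 - 9(4w+2)^2 - 8(4w+2) - 8 = 256w^4 + 512w^3 + 240w^2 - 48w - 44 = 4(64w^4 + 128w^3 + 60w^2 - 12w - 11).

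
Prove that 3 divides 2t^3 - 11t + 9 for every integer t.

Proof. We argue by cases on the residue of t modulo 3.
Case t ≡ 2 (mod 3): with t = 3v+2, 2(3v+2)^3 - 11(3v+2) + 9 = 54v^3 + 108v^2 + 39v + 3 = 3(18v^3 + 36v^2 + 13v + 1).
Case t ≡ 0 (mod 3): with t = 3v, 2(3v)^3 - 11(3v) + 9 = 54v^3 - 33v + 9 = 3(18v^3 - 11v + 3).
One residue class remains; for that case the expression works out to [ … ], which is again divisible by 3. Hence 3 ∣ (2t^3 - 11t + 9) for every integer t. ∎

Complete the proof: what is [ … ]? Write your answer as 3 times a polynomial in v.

The residues treated are {2, 0}, so the missing case is t ≡ 1 (mod 3); write t = 3v+1.
Then 2(3v+1)^3 - 11(3v+1) + 9 = 54v^3 + 54v^2 - 15v = 3(18v^3 + 18v^2 - 5v).

3(18v^3 + 18v^2 - 5v)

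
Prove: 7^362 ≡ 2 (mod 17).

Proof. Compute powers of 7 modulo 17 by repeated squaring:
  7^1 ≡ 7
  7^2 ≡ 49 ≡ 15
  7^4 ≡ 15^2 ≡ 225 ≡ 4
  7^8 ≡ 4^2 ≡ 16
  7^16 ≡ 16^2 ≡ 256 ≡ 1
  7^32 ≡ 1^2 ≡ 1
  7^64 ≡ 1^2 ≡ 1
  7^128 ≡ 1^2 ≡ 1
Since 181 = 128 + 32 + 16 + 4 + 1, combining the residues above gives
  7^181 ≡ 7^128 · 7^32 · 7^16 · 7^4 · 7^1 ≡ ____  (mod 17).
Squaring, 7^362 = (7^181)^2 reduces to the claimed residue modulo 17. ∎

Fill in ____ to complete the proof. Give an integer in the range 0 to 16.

Multiply the listed residues: 1 · 1 · 1 · 4 · 7 = 1 → 1 → 4 → 28.
Reducing modulo 17: 28 = 1·17 + 11, so 7^181 ≡ 11.

11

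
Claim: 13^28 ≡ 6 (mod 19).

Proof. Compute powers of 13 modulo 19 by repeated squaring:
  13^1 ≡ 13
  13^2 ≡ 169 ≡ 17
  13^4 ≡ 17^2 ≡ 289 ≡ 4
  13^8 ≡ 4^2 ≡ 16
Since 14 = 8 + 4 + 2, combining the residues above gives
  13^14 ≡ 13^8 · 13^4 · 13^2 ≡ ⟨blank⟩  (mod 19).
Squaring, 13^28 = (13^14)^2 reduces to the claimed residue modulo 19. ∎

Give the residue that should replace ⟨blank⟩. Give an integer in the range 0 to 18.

Multiply the listed residues: 16 · 4 · 17 = 64 → 1088.
Reducing modulo 19: 1088 = 57·19 + 5, so 13^14 ≡ 5.

5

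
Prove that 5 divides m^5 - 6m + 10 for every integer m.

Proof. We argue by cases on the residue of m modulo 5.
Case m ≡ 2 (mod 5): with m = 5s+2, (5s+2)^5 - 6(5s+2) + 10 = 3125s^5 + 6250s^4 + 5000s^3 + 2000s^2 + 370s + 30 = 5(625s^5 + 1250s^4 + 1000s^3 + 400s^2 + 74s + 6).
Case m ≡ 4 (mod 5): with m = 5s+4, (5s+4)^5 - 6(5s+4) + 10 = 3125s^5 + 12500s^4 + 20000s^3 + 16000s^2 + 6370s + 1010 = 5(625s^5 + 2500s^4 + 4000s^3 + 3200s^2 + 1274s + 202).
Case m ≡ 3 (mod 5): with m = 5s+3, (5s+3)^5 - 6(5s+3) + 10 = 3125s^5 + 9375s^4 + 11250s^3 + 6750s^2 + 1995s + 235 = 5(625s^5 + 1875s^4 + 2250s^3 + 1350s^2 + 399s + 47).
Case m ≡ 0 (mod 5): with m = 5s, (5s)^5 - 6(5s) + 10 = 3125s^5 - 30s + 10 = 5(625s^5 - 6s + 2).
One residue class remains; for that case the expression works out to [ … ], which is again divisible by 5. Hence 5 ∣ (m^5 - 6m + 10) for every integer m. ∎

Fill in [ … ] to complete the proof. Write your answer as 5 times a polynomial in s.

Only m ≡ 1 (mod 5) is unaccounted for. Put m = 5s+1:
(5s+1)^5 - 6(5s+1) + 10 expands to 3125s^5 + 3125s^4 + 1250s^3 + 250s^2 - 5s + 5,
and factoring out 5 leaves 5(625s^5 + 625s^4 + 250s^3 + 50s^2 - s + 1).

5(625s^5 + 625s^4 + 250s^3 + 50s^2 - s + 1)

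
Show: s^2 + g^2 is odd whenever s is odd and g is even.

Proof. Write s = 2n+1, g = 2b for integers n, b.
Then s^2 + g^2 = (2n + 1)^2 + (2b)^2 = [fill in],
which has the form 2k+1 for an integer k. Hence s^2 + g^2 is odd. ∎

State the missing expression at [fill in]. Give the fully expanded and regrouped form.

(2n + 1)^2 + (2b)^2 = 4b^2 + 4n^2 + 4n + 1
= 2(2b^2 + 2n^2 + 2n) + 1.
Since 2b^2 + 2n^2 + 2n is an integer, the sum of squares is of the form 2k+1 for an integer k.

2(2b^2 + 2n^2 + 2n) + 1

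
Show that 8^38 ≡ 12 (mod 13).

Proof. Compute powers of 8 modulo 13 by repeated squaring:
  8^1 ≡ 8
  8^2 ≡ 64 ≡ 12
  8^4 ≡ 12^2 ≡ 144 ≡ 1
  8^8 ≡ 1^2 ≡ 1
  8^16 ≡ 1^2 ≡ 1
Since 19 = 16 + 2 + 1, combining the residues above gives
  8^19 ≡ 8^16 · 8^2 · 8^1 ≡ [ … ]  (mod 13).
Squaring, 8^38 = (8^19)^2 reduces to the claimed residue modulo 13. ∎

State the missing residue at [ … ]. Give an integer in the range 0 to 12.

5

Multiply the listed residues: 1 · 12 · 8 = 12 → 96.
Reducing modulo 13: 96 = 7·13 + 5, so 8^19 ≡ 5.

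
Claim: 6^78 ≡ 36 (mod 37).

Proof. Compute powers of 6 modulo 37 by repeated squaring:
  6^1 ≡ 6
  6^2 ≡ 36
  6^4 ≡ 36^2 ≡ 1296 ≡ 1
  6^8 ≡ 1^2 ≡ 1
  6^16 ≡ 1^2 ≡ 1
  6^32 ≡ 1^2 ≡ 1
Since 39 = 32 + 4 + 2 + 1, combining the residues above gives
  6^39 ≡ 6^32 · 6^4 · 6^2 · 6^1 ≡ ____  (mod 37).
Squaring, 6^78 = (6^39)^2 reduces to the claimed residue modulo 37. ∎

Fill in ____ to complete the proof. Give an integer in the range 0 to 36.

Multiply the listed residues: 1 · 1 · 36 · 6 = 1 → 36 → 216.
Reducing modulo 37: 216 = 5·37 + 31, so 6^39 ≡ 31.

31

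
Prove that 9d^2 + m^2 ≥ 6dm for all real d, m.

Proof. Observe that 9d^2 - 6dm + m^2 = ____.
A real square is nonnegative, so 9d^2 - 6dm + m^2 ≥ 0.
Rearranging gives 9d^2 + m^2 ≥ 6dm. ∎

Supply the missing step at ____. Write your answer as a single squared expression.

9d^2 - 6dm + m^2 is a perfect-square trinomial: the outer terms are (3d)^2 and (m)^2, and the cross term is -2·3d·m.
So 9d^2 - 6dm + m^2 = (3d - m)^2 ≥ 0.

(3d - m)^2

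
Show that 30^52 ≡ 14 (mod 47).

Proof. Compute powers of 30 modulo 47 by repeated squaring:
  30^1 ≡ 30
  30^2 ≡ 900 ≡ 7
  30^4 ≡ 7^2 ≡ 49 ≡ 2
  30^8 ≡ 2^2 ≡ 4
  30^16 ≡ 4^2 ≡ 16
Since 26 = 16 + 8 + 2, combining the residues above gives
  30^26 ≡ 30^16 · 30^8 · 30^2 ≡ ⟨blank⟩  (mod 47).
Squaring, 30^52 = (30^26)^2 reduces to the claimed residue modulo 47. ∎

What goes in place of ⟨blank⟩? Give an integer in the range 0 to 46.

Multiply the listed residues: 16 · 4 · 7 = 64 → 448.
Reducing modulo 47: 448 = 9·47 + 25, so 30^26 ≡ 25.

25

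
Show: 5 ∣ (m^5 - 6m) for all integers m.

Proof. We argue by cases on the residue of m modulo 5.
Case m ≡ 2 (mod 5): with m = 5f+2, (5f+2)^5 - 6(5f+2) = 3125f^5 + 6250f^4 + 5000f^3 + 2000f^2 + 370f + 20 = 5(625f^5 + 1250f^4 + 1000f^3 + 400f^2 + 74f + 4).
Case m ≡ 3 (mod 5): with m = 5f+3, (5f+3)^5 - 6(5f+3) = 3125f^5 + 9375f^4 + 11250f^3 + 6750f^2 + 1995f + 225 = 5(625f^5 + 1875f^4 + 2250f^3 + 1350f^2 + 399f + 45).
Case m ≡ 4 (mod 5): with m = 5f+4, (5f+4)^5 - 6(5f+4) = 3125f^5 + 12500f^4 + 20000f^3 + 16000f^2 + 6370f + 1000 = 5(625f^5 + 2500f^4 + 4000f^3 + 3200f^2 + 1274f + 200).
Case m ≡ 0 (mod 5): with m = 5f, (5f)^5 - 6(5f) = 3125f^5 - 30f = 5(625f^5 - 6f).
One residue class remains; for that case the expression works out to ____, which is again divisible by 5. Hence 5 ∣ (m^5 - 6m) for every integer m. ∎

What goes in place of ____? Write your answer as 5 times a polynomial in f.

Only m ≡ 1 (mod 5) is unaccounted for. Put m = 5f+1:
(5f+1)^5 - 6(5f+1) expands to 3125f^5 + 3125f^4 + 1250f^3 + 250f^2 - 5f - 5,
and factoring out 5 leaves 5(625f^5 + 625f^4 + 250f^3 + 50f^2 - f - 1).

5(625f^5 + 625f^4 + 250f^3 + 50f^2 - f - 1)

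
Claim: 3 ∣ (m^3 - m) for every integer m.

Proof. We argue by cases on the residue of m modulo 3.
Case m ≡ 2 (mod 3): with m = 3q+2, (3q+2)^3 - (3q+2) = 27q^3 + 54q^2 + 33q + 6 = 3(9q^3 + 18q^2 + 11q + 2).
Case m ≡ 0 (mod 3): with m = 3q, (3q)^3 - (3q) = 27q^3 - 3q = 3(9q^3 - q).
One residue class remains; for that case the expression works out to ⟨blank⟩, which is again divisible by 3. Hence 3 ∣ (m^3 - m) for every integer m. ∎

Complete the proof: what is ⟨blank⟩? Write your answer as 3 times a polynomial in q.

3(9q^3 + 9q^2 + 2q)

The residues treated are {2, 0}, so the missing case is m ≡ 1 (mod 3); write m = 3q+1.
Then (3q+1)^3 - (3q+1) = 27q^3 + 27q^2 + 6q = 3(9q^3 + 9q^2 + 2q).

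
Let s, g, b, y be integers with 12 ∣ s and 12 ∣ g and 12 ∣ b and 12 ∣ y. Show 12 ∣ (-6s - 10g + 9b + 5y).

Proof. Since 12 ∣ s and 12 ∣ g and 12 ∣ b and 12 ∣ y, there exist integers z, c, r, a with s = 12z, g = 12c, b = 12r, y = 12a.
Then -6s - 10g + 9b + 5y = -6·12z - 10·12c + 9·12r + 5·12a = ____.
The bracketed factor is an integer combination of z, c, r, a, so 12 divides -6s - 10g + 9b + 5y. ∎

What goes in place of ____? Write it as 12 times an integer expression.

Pull the common 12 out of every term: -6·12z - 10·12c + 9·12r + 5·12a = 12(5a - 10c + 9r - 6z).
5a - 10c + 9r - 6z is an integer, which exhibits the divisibility.

12(5a - 10c + 9r - 6z)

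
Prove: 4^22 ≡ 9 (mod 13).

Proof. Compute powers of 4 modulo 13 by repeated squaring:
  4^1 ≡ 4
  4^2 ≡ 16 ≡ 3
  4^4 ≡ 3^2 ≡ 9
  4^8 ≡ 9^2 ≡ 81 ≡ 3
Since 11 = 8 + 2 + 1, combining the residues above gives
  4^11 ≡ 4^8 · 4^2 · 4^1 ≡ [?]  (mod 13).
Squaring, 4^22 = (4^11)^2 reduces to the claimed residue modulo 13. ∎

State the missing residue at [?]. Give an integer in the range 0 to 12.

Multiply the listed residues: 3 · 3 · 4 = 9 → 36.
Reducing modulo 13: 36 = 2·13 + 10, so 4^11 ≡ 10.

10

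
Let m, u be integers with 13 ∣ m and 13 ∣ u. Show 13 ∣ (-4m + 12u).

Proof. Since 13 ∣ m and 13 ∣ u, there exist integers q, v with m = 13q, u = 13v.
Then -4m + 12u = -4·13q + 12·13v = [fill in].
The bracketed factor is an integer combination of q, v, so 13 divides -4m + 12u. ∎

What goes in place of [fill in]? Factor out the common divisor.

13(-4q + 12v)

Pull the common 13 out of every term: -4·13q + 12·13v = 13(-4q + 12v).
-4q + 12v is an integer, which exhibits the divisibility.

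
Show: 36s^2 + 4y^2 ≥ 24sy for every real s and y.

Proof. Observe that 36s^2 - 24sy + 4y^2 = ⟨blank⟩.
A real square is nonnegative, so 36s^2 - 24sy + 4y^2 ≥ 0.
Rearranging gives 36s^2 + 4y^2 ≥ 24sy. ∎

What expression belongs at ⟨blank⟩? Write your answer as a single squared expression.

36s^2 - 24sy + 4y^2 is a perfect-square trinomial: the outer terms are (6s)^2 and (2y)^2, and the cross term is -2·6s·2y.
So 36s^2 - 24sy + 4y^2 = (6s - 2y)^2 ≥ 0.

(6s - 2y)^2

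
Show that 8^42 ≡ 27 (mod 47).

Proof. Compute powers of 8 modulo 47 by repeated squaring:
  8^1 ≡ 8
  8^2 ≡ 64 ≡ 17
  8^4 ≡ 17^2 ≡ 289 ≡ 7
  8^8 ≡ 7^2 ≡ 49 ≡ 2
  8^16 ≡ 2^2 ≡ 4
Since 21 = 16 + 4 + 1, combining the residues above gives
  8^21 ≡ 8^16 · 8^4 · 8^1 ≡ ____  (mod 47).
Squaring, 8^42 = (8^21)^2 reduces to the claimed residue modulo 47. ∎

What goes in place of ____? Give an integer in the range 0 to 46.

36

8^16 · 8^4 · 8^1 ≡ 4 · 7 · 8 = 224.
224 mod 47 = 36, so 8^21 ≡ 36 (mod 47).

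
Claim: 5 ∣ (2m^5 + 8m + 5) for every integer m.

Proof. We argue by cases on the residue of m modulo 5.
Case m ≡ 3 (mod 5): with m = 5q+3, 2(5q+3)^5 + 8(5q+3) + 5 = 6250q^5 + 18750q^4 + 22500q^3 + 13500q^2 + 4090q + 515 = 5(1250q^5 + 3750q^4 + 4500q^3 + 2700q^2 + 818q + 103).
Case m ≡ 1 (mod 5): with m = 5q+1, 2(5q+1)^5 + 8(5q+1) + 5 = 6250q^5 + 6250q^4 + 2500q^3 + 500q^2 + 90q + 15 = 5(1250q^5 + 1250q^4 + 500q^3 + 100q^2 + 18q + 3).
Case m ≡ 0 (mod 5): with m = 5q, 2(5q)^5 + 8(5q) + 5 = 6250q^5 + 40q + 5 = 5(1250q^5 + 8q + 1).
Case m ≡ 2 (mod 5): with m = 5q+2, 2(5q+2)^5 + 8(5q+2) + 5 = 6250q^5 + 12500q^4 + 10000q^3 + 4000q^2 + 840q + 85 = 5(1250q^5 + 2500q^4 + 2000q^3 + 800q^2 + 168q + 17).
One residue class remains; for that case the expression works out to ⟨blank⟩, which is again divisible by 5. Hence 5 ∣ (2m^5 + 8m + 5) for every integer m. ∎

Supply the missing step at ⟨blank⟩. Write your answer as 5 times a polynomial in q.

Only m ≡ 4 (mod 5) is unaccounted for. Put m = 5q+4:
2(5q+4)^5 + 8(5q+4) + 5 expands to 6250q^5 + 25000q^4 + 40000q^3 + 32000q^2 + 12840q + 2085,
and factoring out 5 leaves 5(1250q^5 + 5000q^4 + 8000q^3 + 6400q^2 + 2568q + 417).

5(1250q^5 + 5000q^4 + 8000q^3 + 6400q^2 + 2568q + 417)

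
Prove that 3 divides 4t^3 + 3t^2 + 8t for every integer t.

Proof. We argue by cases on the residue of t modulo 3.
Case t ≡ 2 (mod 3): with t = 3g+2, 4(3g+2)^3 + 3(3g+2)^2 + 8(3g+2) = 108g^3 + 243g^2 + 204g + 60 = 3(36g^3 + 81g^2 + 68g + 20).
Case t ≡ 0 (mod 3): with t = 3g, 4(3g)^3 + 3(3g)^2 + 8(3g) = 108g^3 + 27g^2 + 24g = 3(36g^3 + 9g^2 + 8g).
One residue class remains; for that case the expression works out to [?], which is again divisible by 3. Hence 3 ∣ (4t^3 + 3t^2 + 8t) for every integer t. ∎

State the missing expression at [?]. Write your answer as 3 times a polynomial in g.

3(36g^3 + 45g^2 + 26g + 5)

The residues treated are {2, 0}, so the missing case is t ≡ 1 (mod 3); write t = 3g+1.
Then 4(3g+1)^3 + 3(3g+1)^2 + 8(3g+1) = 108g^3 + 135g^2 + 78g + 15 = 3(36g^3 + 45g^2 + 26g + 5).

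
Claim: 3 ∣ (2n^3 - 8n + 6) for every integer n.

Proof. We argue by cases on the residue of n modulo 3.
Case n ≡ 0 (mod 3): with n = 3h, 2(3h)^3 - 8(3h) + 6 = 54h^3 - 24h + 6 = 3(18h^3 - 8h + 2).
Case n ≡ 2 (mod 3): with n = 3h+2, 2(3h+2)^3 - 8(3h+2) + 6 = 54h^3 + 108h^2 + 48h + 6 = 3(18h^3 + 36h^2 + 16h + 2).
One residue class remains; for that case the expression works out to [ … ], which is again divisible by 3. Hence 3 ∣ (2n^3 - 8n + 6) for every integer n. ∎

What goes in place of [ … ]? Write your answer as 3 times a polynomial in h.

Only n ≡ 1 (mod 3) is unaccounted for. Put n = 3h+1:
2(3h+1)^3 - 8(3h+1) + 6 expands to 54h^3 + 54h^2 - 6h,
and factoring out 3 leaves 3(18h^3 + 18h^2 - 2h).

3(18h^3 + 18h^2 - 2h)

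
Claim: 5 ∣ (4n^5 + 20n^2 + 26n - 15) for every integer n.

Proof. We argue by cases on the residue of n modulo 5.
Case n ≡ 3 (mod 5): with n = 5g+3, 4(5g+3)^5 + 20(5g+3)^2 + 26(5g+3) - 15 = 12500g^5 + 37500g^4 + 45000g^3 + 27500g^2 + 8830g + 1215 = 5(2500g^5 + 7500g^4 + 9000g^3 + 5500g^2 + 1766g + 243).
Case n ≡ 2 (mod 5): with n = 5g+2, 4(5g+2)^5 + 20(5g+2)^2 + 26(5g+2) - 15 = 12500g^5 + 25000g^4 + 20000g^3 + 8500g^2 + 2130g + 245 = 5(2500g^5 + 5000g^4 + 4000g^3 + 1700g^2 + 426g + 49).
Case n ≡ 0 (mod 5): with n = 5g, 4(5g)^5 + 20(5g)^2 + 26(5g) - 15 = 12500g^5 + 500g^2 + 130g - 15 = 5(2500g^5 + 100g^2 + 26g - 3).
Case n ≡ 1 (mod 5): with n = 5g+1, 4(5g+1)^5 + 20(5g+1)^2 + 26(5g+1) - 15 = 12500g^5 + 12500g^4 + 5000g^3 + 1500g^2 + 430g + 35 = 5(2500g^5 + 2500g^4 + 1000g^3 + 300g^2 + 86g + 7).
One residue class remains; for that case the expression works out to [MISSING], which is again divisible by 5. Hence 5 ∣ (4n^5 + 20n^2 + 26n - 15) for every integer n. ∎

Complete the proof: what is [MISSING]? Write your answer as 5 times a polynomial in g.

5(2500g^5 + 10000g^4 + 16000g^3 + 12900g^2 + 5306g + 901)

The residues treated are {3, 2, 0, 1}, so the missing case is n ≡ 4 (mod 5); write n = 5g+4.
Then 4(5g+4)^5 + 20(5g+4)^2 + 26(5g+4) - 15 = 12500g^5 + 50000g^4 + 80000g^3 + 64500g^2 + 26530g + 4505 = 5(2500g^5 + 10000g^4 + 16000g^3 + 12900g^2 + 5306g + 901).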